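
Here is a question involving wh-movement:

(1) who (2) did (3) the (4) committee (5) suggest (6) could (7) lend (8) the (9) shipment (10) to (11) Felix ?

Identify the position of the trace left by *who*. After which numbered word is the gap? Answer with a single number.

Before movement: The committee did suggest who could lend the shipment to Felix.
'who' functions as the subject of the clause embedded under 'suggest'. It moves to the left edge, and the trace sits right after 'suggest':
Who did the committee suggest ___ could lend the shipment to Felix?
'suggest' is word 5.

5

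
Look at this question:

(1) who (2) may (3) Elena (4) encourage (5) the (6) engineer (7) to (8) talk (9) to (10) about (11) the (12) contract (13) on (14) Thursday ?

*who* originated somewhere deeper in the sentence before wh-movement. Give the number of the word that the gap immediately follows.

9

Pre-movement form: Elena may encourage the engineer to talk to who about the contract on Thursday.
The filler 'who' is interpreted as the object of the preposition 'to'. It moves to the left edge, and the trace sits right after 'to':
Who may Elena encourage the engineer to talk to ___ about the contract on Thursday?
'to' is word 9.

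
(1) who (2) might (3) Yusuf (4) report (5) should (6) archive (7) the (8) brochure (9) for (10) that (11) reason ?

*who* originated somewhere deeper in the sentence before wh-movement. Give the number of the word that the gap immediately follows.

4

Underlying clause: Yusuf might report who should archive the brochure for that reason.
'who' is the subject of the clause embedded under 'report'. Fronting leaves a gap immediately after 'report':
Who might Yusuf report ___ should archive the brochure for that reason?
'report' is word 4.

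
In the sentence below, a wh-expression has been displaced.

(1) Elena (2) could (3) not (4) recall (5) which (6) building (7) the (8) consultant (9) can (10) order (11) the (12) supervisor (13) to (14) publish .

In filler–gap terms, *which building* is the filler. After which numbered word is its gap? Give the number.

Pre-movement form: The consultant can order the supervisor to publish which building.
'which building' functions as the direct object of 'publish'. Wh-movement fronts it, leaving a gap right after 'publish':
Elena could not recall which building the consultant can order the supervisor to publish ___.
'publish' is word 14.

14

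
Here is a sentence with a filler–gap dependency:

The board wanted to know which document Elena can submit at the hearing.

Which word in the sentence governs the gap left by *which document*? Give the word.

submit

In situ: Elena can submit which document at the hearing.
'which document' is the direct object of 'submit'. Fronting leaves a gap immediately after 'submit':
The board wanted to know which document Elena can submit ___ at the hearing.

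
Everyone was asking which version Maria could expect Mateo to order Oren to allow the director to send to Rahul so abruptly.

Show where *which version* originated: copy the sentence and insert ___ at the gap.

Everyone was asking which version Maria could expect Mateo to order Oren to allow the director to send ___ to Rahul so abruptly.

In situ: Maria could expect Mateo to order Oren to allow the director to send which version to Rahul so abruptly.
'which version' is the direct object of 'send'. The gap is right after 'send'.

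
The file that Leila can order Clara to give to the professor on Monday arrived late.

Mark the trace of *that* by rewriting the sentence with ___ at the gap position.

'that' is the direct object of 'give'. The gap is right after 'give'.

The file that Leila can order Clara to give ___ to the professor on Monday arrived late.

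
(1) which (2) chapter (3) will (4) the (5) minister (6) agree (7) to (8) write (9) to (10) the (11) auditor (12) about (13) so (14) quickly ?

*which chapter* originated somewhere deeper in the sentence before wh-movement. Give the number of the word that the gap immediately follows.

In situ: The minister will agree to write to the auditor about which chapter so quickly.
The filler 'which chapter' is interpreted as the object of the preposition 'about'. Fronting leaves a gap immediately after 'about':
Which chapter will the minister agree to write to the auditor about ___ so quickly?
'about' is word 12.

12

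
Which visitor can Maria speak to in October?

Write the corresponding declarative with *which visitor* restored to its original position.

Maria can speak to which visitor in October.

'which visitor' is the object of the preposition 'to'. Wh-movement fronts it, leaving a gap right after 'to':
Which visitor can Maria speak to ___ in October?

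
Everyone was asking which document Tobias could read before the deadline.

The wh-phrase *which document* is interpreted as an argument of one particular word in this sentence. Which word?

Pre-movement form: Tobias could read which document before the deadline.
'which document' is the direct object of 'read'. It moves to the left edge, and the trace sits right after 'read':
Everyone was asking which document Tobias could read ___ before the deadline.

read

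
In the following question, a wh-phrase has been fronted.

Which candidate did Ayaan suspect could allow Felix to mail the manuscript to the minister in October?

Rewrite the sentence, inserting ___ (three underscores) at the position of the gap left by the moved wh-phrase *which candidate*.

Which candidate did Ayaan suspect ___ could allow Felix to mail the manuscript to the minister in October?

In situ: Ayaan did suspect which candidate could allow Felix to mail the manuscript to the minister in October.
'which candidate' is the subject of the clause embedded under 'suspect'. The gap is right after 'suspect'.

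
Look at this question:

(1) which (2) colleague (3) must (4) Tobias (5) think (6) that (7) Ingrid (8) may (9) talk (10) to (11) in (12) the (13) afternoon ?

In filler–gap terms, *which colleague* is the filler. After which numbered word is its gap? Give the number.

Underlying clause: Tobias must think that Ingrid may talk to which colleague in the afternoon.
The filler 'which colleague' is interpreted as the object of the preposition 'to'. Wh-movement fronts it, leaving a gap right after 'to':
Which colleague must Tobias think that Ingrid may talk to ___ in the afternoon?
'to' is word 10.

10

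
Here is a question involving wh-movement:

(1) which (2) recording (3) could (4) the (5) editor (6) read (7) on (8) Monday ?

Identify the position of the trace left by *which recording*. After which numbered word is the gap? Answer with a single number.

Before movement: The editor could read which recording on Monday.
'which recording' functions as the direct object of 'read'. Wh-movement fronts it, leaving a gap right after 'read':
Which recording could the editor read ___ on Monday?
'read' is word 6.

6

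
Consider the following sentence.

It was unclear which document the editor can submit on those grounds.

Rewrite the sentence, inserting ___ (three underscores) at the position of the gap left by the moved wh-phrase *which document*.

In situ: The editor can submit which document on those grounds.
The filler 'which document' is interpreted as the direct object of 'submit'. The gap is right after 'submit'.

It was unclear which document the editor can submit ___ on those grounds.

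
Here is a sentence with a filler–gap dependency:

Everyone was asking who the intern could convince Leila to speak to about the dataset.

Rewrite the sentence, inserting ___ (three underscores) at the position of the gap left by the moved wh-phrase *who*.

Pre-movement form: The intern could convince Leila to speak to who about the dataset.
'who' functions as the object of the preposition 'to'. The gap is right after 'to'.

Everyone was asking who the intern could convince Leila to speak to ___ about the dataset.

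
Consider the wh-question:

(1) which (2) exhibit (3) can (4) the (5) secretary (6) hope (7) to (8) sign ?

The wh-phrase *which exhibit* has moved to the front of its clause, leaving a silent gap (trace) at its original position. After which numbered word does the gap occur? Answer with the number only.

8

Before movement: The secretary can hope to sign which exhibit.
'which exhibit' functions as the direct object of 'sign'. Fronting leaves a gap immediately after 'sign':
Which exhibit can the secretary hope to sign ___?
'sign' is word 8.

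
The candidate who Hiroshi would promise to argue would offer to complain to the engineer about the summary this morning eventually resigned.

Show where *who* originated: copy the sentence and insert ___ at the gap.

The filler 'who' is interpreted as the subject of the clause embedded under 'argue'. The gap is right after 'argue'.

The candidate who Hiroshi would promise to argue ___ would offer to complain to the engineer about the summary this morning eventually resigned.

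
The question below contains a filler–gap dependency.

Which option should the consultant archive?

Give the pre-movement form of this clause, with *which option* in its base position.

The consultant should archive which option.

'which option' functions as the direct object of 'archive'. It moves to the left edge, and the trace sits right after 'archive':
Which option should the consultant archive ___?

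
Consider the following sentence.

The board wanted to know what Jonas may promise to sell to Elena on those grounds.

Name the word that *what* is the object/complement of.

Before movement: Jonas may promise to sell what to Elena on those grounds.
The filler 'what' is interpreted as the direct object of 'sell'. It moves to the left edge, and the trace sits right after 'sell':
The board wanted to know what Jonas may promise to sell ___ to Elena on those grounds.

sell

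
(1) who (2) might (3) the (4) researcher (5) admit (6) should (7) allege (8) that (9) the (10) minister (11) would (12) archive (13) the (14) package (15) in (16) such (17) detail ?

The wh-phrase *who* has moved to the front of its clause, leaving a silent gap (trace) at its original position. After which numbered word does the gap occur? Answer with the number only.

5

Underlying clause: The researcher might admit who should allege that the minister would archive the package in such detail.
'who' functions as the subject of the clause embedded under 'admit'. Wh-movement fronts it, leaving a gap right after 'admit':
Who might the researcher admit ___ should allege that the minister would archive the package in such detail?
'admit' is word 5.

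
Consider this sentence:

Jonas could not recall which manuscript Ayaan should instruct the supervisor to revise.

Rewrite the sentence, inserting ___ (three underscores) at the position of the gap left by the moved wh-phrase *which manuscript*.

Jonas could not recall which manuscript Ayaan should instruct the supervisor to revise ___.

In situ: Ayaan should instruct the supervisor to revise which manuscript.
'which manuscript' is the direct object of 'revise'. The gap is right after 'revise'.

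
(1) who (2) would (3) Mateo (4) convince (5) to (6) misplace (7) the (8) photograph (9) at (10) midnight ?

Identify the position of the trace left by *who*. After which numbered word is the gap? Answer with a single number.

4

In situ: Mateo would convince who to misplace the photograph at midnight.
The filler 'who' is interpreted as the direct object of 'convince'. Wh-movement fronts it, leaving a gap right after 'convince':
Who would Mateo convince ___ to misplace the photograph at midnight?
'convince' is word 4.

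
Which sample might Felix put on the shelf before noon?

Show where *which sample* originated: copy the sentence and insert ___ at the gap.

Underlying clause: Felix might put which sample on the shelf before noon.
'which sample' functions as the direct object of 'put'. The gap is right after 'put'.

Which sample might Felix put ___ on the shelf before noon?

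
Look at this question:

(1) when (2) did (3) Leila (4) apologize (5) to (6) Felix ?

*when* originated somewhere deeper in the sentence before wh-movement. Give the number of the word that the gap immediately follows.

6

Underlying clause: Leila did apologize to Felix when.
'when' is the temporal adjunct. Wh-movement fronts it, leaving a gap right after 'Felix':
When did Leila apologize to Felix ___?
'Felix' is word 6.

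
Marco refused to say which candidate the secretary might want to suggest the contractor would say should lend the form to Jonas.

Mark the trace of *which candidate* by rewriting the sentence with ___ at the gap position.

Underlying clause: The secretary might want to suggest the contractor would say which candidate should lend the form to Jonas.
'which candidate' functions as the subject of the clause embedded under 'say'. The gap is right after 'say'.

Marco refused to say which candidate the secretary might want to suggest the contractor would say ___ should lend the form to Jonas.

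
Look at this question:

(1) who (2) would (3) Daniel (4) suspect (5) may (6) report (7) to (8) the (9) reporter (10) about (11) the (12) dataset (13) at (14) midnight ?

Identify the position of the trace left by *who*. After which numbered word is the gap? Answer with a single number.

4

Before movement: Daniel would suspect who may report to the reporter about the dataset at midnight.
'who' functions as the subject of the clause embedded under 'suspect'. It moves to the left edge, and the trace sits right after 'suspect':
Who would Daniel suspect ___ may report to the reporter about the dataset at midnight?
'suspect' is word 4.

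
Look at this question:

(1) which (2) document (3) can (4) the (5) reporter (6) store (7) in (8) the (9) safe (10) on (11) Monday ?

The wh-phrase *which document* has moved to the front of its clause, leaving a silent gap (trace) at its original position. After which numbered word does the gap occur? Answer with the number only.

6

Before movement: The reporter can store which document in the safe on Monday.
The filler 'which document' is interpreted as the direct object of 'store'. Fronting leaves a gap immediately after 'store':
Which document can the reporter store ___ in the safe on Monday?
'store' is word 6.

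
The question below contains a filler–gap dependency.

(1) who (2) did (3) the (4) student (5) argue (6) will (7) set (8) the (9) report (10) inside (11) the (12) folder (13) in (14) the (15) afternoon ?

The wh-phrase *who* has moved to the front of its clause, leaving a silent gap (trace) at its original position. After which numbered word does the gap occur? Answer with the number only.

Before movement: The student did argue who will set the report inside the folder in the afternoon.
The filler 'who' is interpreted as the subject of the clause embedded under 'argue'. Fronting leaves a gap immediately after 'argue':
Who did the student argue ___ will set the report inside the folder in the afternoon?
'argue' is word 5.

5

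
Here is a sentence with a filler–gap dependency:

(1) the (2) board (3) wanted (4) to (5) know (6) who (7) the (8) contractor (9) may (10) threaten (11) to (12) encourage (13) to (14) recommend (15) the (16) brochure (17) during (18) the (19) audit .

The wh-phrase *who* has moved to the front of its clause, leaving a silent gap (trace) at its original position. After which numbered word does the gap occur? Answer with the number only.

12

Before movement: The contractor may threaten to encourage who to recommend the brochure during the audit.
'who' functions as the direct object of 'encourage'. It moves to the left edge, and the trace sits right after 'encourage':
The board wanted to know who the contractor may threaten to encourage ___ to recommend the brochure during the audit.
'encourage' is word 12.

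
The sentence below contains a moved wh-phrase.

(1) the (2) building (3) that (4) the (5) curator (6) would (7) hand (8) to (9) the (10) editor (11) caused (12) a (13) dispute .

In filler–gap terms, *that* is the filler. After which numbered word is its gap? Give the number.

'that' is the direct object of 'hand'. Fronting leaves a gap immediately after 'hand':
The building that the curator would hand ___ to the editor caused a dispute.
'hand' is word 7.

7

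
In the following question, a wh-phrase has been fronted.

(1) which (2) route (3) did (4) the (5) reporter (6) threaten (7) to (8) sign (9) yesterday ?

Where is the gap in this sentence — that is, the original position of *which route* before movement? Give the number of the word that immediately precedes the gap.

8

Before movement: The reporter did threaten to sign which route yesterday.
'which route' is the direct object of 'sign'. It moves to the left edge, and the trace sits right after 'sign':
Which route did the reporter threaten to sign ___ yesterday?
'sign' is word 8.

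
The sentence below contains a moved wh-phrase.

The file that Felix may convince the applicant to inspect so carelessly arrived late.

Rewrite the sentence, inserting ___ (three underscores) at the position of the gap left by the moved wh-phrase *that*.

The file that Felix may convince the applicant to inspect ___ so carelessly arrived late.

The filler 'that' is interpreted as the direct object of 'inspect'. The gap is right after 'inspect'.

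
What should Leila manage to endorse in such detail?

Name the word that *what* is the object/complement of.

endorse

Underlying clause: Leila should manage to endorse what in such detail.
'what' functions as the direct object of 'endorse'. Fronting leaves a gap immediately after 'endorse':
What should Leila manage to endorse ___ in such detail?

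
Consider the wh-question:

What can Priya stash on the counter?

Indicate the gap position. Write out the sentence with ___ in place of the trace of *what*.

Pre-movement form: Priya can stash what on the counter.
The filler 'what' is interpreted as the direct object of 'stash'. The gap is right after 'stash'.

What can Priya stash ___ on the counter?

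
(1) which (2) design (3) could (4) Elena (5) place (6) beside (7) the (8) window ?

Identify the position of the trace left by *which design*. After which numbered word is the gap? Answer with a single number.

5

Pre-movement form: Elena could place which design beside the window.
'which design' is the direct object of 'place'. Wh-movement fronts it, leaving a gap right after 'place':
Which design could Elena place ___ beside the window?
'place' is word 5.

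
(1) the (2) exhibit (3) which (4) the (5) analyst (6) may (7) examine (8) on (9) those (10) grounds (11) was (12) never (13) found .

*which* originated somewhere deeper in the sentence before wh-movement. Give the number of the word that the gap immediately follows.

7

The filler 'which' is interpreted as the direct object of 'examine'. Wh-movement fronts it, leaving a gap right after 'examine':
The exhibit which the analyst may examine ___ on those grounds was never found.
'examine' is word 7.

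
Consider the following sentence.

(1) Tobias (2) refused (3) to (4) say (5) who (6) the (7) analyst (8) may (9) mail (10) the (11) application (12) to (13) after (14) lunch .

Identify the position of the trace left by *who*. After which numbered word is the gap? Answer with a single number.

12

In situ: The analyst may mail the application to who after lunch.
'who' is the object of the preposition 'to' (recipient of 'mail'). It moves to the left edge, and the trace sits right after 'to':
Tobias refused to say who the analyst may mail the application to ___ after lunch.
'to' is word 12.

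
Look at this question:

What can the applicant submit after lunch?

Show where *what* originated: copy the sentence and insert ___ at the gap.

What can the applicant submit ___ after lunch?

In situ: The applicant can submit what after lunch.
'what' is the direct object of 'submit'. The gap is right after 'submit'.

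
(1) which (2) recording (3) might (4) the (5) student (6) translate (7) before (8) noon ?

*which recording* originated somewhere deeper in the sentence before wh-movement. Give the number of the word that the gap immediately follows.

6

In situ: The student might translate which recording before noon.
'which recording' is the direct object of 'translate'. Wh-movement fronts it, leaving a gap right after 'translate':
Which recording might the student translate ___ before noon?
'translate' is word 6.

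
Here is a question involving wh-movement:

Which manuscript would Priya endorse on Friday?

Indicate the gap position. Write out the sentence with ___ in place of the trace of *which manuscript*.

Underlying clause: Priya would endorse which manuscript on Friday.
'which manuscript' is the direct object of 'endorse'. The gap is right after 'endorse'.

Which manuscript would Priya endorse ___ on Friday?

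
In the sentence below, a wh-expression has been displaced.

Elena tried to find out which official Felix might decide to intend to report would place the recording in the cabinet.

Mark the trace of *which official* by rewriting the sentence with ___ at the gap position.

Before movement: Felix might decide to intend to report which official would place the recording in the cabinet.
'which official' is the subject of the clause embedded under 'report'. The gap is right after 'report'.

Elena tried to find out which official Felix might decide to intend to report ___ would place the recording in the cabinet.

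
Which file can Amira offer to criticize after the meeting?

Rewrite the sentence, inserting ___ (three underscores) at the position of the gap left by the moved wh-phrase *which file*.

In situ: Amira can offer to criticize which file after the meeting.
The filler 'which file' is interpreted as the direct object of 'criticize'. The gap is right after 'criticize'.

Which file can Amira offer to criticize ___ after the meeting?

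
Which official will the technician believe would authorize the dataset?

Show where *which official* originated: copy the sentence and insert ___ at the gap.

In situ: The technician will believe which official would authorize the dataset.
'which official' functions as the subject of the clause embedded under 'believe'. The gap is right after 'believe'.

Which official will the technician believe ___ would authorize the dataset?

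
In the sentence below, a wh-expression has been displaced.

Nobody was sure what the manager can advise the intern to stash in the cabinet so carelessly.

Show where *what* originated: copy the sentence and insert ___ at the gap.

Underlying clause: The manager can advise the intern to stash what in the cabinet so carelessly.
'what' is the direct object of 'stash'. The gap is right after 'stash'.

Nobody was sure what the manager can advise the intern to stash ___ in the cabinet so carelessly.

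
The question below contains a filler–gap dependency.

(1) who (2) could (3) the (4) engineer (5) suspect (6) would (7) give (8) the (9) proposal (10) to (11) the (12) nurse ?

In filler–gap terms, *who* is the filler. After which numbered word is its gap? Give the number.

Pre-movement form: The engineer could suspect who would give the proposal to the nurse.
'who' functions as the subject of the clause embedded under 'suspect'. Fronting leaves a gap immediately after 'suspect':
Who could the engineer suspect ___ would give the proposal to the nurse?
'suspect' is word 5.

5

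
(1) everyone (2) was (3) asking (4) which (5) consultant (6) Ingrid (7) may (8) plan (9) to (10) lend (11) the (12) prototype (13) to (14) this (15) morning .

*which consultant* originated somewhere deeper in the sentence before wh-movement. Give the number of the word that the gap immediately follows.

Pre-movement form: Ingrid may plan to lend the prototype to which consultant this morning.
The filler 'which consultant' is interpreted as the object of the preposition 'to' (recipient of 'lend'). Wh-movement fronts it, leaving a gap right after 'to':
Everyone was asking which consultant Ingrid may plan to lend the prototype to ___ this morning.
'to' is word 13.

13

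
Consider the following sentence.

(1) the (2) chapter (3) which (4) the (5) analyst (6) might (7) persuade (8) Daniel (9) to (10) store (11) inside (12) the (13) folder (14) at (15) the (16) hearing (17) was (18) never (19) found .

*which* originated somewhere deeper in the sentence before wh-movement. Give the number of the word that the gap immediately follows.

The filler 'which' is interpreted as the direct object of 'store'. It moves to the left edge, and the trace sits right after 'store':
The chapter which the analyst might persuade Daniel to store ___ inside the folder at the hearing was never found.
'store' is word 10.

10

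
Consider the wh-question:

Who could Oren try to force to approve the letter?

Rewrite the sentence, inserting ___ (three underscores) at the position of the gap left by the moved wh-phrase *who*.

Before movement: Oren could try to force who to approve the letter.
'who' is the direct object of 'force'. The gap is right after 'force'.

Who could Oren try to force ___ to approve the letter?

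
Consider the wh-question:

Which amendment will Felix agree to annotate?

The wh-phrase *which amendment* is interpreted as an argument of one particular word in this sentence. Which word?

annotate

Before movement: Felix will agree to annotate which amendment.
The filler 'which amendment' is interpreted as the direct object of 'annotate'. Fronting leaves a gap immediately after 'annotate':
Which amendment will Felix agree to annotate ___?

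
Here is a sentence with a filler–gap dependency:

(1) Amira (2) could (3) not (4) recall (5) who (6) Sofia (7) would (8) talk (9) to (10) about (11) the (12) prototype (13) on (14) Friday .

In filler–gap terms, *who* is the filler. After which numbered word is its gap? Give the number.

Underlying clause: Sofia would talk to who about the prototype on Friday.
The filler 'who' is interpreted as the object of the preposition 'to'. It moves to the left edge, and the trace sits right after 'to':
Amira could not recall who Sofia would talk to ___ about the prototype on Friday.
'to' is word 9.

9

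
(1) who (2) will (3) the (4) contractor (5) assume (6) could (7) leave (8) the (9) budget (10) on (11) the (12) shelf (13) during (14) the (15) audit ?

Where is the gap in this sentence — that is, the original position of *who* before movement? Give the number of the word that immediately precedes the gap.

In situ: The contractor will assume who could leave the budget on the shelf during the audit.
'who' functions as the subject of the clause embedded under 'assume'. Wh-movement fronts it, leaving a gap right after 'assume':
Who will the contractor assume ___ could leave the budget on the shelf during the audit?
'assume' is word 5.

5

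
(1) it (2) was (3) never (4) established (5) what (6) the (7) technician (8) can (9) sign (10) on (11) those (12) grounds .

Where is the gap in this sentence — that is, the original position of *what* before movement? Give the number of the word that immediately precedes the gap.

9

Pre-movement form: The technician can sign what on those grounds.
'what' is the direct object of 'sign'. Fronting leaves a gap immediately after 'sign':
It was never established what the technician can sign ___ on those grounds.
'sign' is word 9.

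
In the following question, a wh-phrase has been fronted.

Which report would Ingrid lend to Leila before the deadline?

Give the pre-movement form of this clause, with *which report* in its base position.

'which report' is the direct object of 'lend'. Wh-movement fronts it, leaving a gap right after 'lend':
Which report would Ingrid lend ___ to Leila before the deadline?

Ingrid would lend which report to Leila before the deadline.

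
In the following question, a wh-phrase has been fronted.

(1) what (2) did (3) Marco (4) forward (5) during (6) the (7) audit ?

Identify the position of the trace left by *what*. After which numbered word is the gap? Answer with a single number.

4

Pre-movement form: Marco did forward what during the audit.
The filler 'what' is interpreted as the direct object of 'forward'. Fronting leaves a gap immediately after 'forward':
What did Marco forward ___ during the audit?
'forward' is word 4.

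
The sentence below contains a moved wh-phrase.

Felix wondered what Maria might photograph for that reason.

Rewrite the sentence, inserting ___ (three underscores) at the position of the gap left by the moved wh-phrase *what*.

Felix wondered what Maria might photograph ___ for that reason.

Pre-movement form: Maria might photograph what for that reason.
'what' functions as the direct object of 'photograph'. The gap is right after 'photograph'.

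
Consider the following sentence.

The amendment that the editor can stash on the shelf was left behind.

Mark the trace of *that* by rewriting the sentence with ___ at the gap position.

The amendment that the editor can stash ___ on the shelf was left behind.

'that' functions as the direct object of 'stash'. The gap is right after 'stash'.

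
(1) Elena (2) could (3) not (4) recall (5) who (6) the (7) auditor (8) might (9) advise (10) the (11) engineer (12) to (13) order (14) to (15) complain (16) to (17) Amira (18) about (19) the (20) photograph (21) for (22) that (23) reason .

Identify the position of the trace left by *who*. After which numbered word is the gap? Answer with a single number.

Before movement: The auditor might advise the engineer to order who to complain to Amira about the photograph for that reason.
'who' is the direct object of 'order'. It moves to the left edge, and the trace sits right after 'order':
Elena could not recall who the auditor might advise the engineer to order ___ to complain to Amira about the photograph for that reason.
'order' is word 13.

13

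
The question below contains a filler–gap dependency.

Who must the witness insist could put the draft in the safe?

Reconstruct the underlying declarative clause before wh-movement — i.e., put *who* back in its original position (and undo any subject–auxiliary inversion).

The witness must insist who could put the draft in the safe.

'who' functions as the subject of the clause embedded under 'insist'. Fronting leaves a gap immediately after 'insist':
Who must the witness insist ___ could put the draft in the safe?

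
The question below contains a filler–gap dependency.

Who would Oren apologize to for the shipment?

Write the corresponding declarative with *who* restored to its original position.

Oren would apologize to who for the shipment.

'who' functions as the object of the preposition 'to'. Fronting leaves a gap immediately after 'to':
Who would Oren apologize to ___ for the shipment?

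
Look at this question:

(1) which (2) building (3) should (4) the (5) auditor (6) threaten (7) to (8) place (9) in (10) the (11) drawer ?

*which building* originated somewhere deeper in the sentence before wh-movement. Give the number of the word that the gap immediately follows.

8

Pre-movement form: The auditor should threaten to place which building in the drawer.
The filler 'which building' is interpreted as the direct object of 'place'. It moves to the left edge, and the trace sits right after 'place':
Which building should the auditor threaten to place ___ in the drawer?
'place' is word 8.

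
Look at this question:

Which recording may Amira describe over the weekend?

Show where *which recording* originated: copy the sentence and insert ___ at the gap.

Pre-movement form: Amira may describe which recording over the weekend.
'which recording' is the direct object of 'describe'. The gap is right after 'describe'.

Which recording may Amira describe ___ over the weekend?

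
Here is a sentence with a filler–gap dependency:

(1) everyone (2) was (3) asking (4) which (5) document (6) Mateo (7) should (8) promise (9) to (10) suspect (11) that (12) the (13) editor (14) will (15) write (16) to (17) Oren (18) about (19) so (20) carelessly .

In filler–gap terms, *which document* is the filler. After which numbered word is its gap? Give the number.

18

In situ: Mateo should promise to suspect that the editor will write to Oren about which document so carelessly.
'which document' functions as the object of the preposition 'about'. Wh-movement fronts it, leaving a gap right after 'about':
Everyone was asking which document Mateo should promise to suspect that the editor will write to Oren about ___ so carelessly.
'about' is word 18.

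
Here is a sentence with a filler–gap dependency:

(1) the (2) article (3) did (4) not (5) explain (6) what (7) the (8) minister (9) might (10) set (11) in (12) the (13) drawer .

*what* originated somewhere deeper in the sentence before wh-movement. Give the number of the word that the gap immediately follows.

10

Before movement: The minister might set what in the drawer.
'what' functions as the direct object of 'set'. It moves to the left edge, and the trace sits right after 'set':
The article did not explain what the minister might set ___ in the drawer.
'set' is word 10.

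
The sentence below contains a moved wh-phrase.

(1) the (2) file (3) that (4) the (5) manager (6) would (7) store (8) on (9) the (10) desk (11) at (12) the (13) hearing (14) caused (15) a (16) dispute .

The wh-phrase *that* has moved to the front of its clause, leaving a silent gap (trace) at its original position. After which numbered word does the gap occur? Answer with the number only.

7

The filler 'that' is interpreted as the direct object of 'store'. It moves to the left edge, and the trace sits right after 'store':
The file that the manager would store ___ on the desk at the hearing caused a dispute.
'store' is word 7.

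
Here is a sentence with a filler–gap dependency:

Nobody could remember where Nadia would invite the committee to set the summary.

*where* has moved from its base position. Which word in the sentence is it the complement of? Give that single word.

set

Before movement: Nadia would invite the committee to set the summary where.
'where' functions as the locative complement of 'set'. It moves to the left edge, and the trace sits right after 'summary':
Nobody could remember where Nadia would invite the committee to set the summary ___.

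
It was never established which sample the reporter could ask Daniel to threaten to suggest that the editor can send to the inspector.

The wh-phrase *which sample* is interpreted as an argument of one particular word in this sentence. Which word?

send

Pre-movement form: The reporter could ask Daniel to threaten to suggest that the editor can send which sample to the inspector.
The filler 'which sample' is interpreted as the direct object of 'send'. Wh-movement fronts it, leaving a gap right after 'send':
It was never established which sample the reporter could ask Daniel to threaten to suggest that the editor can send ___ to the inspector.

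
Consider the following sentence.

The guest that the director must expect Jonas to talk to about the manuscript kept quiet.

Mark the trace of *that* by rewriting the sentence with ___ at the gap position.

The guest that the director must expect Jonas to talk to ___ about the manuscript kept quiet.

The filler 'that' is interpreted as the object of the preposition 'to'. The gap is right after 'to'.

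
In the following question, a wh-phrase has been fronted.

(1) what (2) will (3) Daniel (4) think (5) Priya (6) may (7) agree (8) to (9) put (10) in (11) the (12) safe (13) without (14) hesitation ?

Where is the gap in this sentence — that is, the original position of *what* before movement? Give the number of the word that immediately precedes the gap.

In situ: Daniel will think Priya may agree to put what in the safe without hesitation.
The filler 'what' is interpreted as the direct object of 'put'. Fronting leaves a gap immediately after 'put':
What will Daniel think Priya may agree to put ___ in the safe without hesitation?
'put' is word 9.

9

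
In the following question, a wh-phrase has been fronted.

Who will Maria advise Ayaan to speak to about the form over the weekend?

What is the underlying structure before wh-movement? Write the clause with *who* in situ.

Maria will advise Ayaan to speak to who about the form over the weekend.

'who' is the object of the preposition 'to'. Fronting leaves a gap immediately after 'to':
Who will Maria advise Ayaan to speak to ___ about the form over the weekend?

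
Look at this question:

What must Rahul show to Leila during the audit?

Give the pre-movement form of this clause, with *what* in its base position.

Rahul must show what to Leila during the audit.

'what' functions as the direct object of 'show'. Wh-movement fronts it, leaving a gap right after 'show':
What must Rahul show ___ to Leila during the audit?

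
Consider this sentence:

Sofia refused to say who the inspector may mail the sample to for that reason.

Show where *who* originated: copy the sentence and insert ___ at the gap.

Underlying clause: The inspector may mail the sample to who for that reason.
The filler 'who' is interpreted as the object of the preposition 'to' (recipient of 'mail'). The gap is right after 'to'.

Sofia refused to say who the inspector may mail the sample to ___ for that reason.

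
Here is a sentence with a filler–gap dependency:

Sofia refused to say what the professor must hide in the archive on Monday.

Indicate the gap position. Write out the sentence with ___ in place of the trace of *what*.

Sofia refused to say what the professor must hide ___ in the archive on Monday.

Before movement: The professor must hide what in the archive on Monday.
The filler 'what' is interpreted as the direct object of 'hide'. The gap is right after 'hide'.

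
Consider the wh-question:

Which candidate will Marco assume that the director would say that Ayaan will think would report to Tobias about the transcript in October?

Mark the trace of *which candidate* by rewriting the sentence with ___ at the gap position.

Which candidate will Marco assume that the director would say that Ayaan will think ___ would report to Tobias about the transcript in October?

In situ: Marco will assume that the director would say that Ayaan will think which candidate would report to Tobias about the transcript in October.
'which candidate' is the subject of the clause embedded under 'think'. The gap is right after 'think'.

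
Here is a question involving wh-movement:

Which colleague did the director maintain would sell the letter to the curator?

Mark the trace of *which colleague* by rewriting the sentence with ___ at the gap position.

Before movement: The director did maintain which colleague would sell the letter to the curator.
'which colleague' is the subject of the clause embedded under 'maintain'. The gap is right after 'maintain'.

Which colleague did the director maintain ___ would sell the letter to the curator?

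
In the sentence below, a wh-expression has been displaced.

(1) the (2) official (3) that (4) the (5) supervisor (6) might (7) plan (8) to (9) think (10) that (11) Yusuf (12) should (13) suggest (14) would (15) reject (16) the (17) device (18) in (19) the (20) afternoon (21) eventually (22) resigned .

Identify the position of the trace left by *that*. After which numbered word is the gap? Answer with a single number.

'that' functions as the subject of the clause embedded under 'suggest'. Wh-movement fronts it, leaving a gap right after 'suggest':
The official that the supervisor might plan to think that Yusuf should suggest ___ would reject the device in the afternoon eventually resigned.
'suggest' is word 13.

13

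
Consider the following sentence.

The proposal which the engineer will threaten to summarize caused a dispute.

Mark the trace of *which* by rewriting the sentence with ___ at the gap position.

'which' is the direct object of 'summarize'. The gap is right after 'summarize'.

The proposal which the engineer will threaten to summarize ___ caused a dispute.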